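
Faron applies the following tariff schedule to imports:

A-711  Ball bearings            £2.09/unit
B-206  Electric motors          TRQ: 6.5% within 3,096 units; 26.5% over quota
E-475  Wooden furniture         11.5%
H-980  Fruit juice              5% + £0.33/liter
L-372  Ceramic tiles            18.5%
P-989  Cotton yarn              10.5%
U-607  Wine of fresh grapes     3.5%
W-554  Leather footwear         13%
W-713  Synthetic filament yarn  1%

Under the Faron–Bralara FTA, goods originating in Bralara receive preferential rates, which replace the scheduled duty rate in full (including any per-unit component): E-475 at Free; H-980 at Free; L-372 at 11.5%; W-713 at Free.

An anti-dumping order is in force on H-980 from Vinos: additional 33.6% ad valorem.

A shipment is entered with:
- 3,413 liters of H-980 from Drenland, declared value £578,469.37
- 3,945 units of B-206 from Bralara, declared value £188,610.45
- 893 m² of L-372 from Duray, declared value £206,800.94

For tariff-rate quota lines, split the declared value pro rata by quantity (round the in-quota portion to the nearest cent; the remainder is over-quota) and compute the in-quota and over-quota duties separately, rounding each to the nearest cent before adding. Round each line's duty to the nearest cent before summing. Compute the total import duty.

£88,685.74

Line 1 (H-980, Drenland, 3,413 liters, £578,469.37):
Base rate for H-980 is 5% + £0.33/liter.
H-980 has an FTA preferential rate, but origin Drenland is not Bralara; base rate stands.
The additional-duty order on H-980 targets Vinos, not Drenland; it does not apply.
Duty = £578,469.37 × 5% + 3,413 × £0.33 = £30,049.76.
Line 2 (B-206, Bralara, 3,945 units, £188,610.45):
Code B-206 is under a tariff-rate quota (threshold 3,096 units). In-quota: 3,096 units at 6.5%; over-quota: 849 units at 26.5%.
Pro-rata value split: in-quota = £188,610.45 × 3,096/3,945 = £148,019.76; over-quota = £188,610.45 − £148,019.76 = £40,590.69.
In-quota duty = £148,019.76 × 6.5% = £9,621.28. Over-quota duty = £40,590.69 × 26.5% = £10,756.53.
Line duty = £9,621.28 + £10,756.53 = £20,377.81.
Line 3 (L-372, Duray, 893 m², £206,800.94):
Base rate for L-372 is 18.5%.
L-372 has an FTA preferential rate, but origin Duray is not Bralara; base rate stands.
Duty = £206,800.94 × 18.5% = £38,258.17.
Total = £30,049.76 + £20,377.81 + £38,258.17 = £88,685.74.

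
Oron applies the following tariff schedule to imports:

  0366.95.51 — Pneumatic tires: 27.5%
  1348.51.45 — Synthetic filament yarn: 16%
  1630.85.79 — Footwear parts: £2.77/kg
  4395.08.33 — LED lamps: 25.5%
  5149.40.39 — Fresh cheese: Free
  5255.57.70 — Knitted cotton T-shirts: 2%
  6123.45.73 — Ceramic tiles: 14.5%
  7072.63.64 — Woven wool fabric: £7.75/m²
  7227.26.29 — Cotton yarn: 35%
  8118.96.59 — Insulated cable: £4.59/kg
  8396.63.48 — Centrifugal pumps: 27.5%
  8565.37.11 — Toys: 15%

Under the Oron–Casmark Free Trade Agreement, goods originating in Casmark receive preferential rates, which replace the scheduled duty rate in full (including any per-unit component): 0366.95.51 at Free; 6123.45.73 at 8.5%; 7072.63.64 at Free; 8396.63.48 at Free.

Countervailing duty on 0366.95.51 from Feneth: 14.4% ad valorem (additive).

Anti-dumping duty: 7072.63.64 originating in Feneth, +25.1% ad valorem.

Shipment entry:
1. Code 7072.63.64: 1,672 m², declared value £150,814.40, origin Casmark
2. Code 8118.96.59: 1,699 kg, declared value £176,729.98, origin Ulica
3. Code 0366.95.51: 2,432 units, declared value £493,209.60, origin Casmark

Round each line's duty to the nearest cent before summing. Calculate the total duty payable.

£7,798.41

Line 1 (7072.63.64, Casmark, 1,672 m², £150,814.40):
Base rate for 7072.63.64 is £7.75/m².
Origin Casmark qualifies under the Oron–Casmark agreement and 7072.63.64 is covered: preferential rate Free applies instead.
The additional-duty order on 7072.63.64 targets Feneth, not Casmark; it does not apply.
Duty = £150,814.40 × 0% = £0.00.
Line 2 (8118.96.59, Ulica, 1,699 kg, £176,729.98):
Base rate for 8118.96.59 is £4.59/kg.
Duty = 1,699 × £4.59 = £7,798.41.
Line 3 (0366.95.51, Casmark, 2,432 units, £493,209.60):
Base rate for 0366.95.51 is 27.5%.
Origin Casmark qualifies under the Oron–Casmark agreement and 0366.95.51 is covered: preferential rate Free applies instead.
The additional-duty order on 0366.95.51 targets Feneth, not Casmark; it does not apply.
Duty = £493,209.60 × 0% = £0.00.
Total = £0.00 + £7,798.41 + £0.00 = £7,798.41.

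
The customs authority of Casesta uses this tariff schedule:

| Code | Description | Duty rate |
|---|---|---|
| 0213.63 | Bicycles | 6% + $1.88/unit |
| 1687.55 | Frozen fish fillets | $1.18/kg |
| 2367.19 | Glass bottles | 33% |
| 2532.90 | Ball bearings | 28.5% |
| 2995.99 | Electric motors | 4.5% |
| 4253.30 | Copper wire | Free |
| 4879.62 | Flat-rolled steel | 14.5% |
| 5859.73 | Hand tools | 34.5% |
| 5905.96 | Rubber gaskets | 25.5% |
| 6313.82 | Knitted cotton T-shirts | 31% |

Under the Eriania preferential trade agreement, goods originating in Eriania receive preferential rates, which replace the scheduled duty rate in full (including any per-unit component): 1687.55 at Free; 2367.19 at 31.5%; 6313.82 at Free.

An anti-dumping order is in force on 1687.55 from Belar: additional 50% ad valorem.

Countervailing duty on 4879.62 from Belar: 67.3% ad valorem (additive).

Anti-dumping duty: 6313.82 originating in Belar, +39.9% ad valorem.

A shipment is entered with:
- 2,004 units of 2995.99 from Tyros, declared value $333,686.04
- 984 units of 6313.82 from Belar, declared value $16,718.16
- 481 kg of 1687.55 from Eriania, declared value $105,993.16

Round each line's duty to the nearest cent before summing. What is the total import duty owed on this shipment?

Line 1 (2995.99, Tyros, 2,004 units, $333,686.04):
Base rate for 2995.99 is 4.5%.
Duty = $333,686.04 × 4.5% = $15,015.87.
Line 2 (6313.82, Belar, 984 units, $16,718.16):
Base rate for 6313.82 is 31%.
6313.82 has an FTA preferential rate, but origin Belar is not Eriania; base rate stands.
Additional duty on 6313.82 from Belar: +39.9%. Applied ad valorem rate: 31% + 39.9% = 70.9%.
Duty = $16,718.16 × 70.9% = $11,853.18.
Line 3 (1687.55, Eriania, 481 kg, $105,993.16):
Base rate for 1687.55 is $1.18/kg.
Origin Eriania qualifies under the Casesta–Eriania agreement and 1687.55 is covered: preferential rate Free applies instead.
The additional-duty order on 1687.55 targets Belar, not Eriania; it does not apply.
Duty = $105,993.16 × 0% = $0.00.
Total = $15,015.87 + $11,853.18 + $0.00 = $26,869.05.

$26,869.05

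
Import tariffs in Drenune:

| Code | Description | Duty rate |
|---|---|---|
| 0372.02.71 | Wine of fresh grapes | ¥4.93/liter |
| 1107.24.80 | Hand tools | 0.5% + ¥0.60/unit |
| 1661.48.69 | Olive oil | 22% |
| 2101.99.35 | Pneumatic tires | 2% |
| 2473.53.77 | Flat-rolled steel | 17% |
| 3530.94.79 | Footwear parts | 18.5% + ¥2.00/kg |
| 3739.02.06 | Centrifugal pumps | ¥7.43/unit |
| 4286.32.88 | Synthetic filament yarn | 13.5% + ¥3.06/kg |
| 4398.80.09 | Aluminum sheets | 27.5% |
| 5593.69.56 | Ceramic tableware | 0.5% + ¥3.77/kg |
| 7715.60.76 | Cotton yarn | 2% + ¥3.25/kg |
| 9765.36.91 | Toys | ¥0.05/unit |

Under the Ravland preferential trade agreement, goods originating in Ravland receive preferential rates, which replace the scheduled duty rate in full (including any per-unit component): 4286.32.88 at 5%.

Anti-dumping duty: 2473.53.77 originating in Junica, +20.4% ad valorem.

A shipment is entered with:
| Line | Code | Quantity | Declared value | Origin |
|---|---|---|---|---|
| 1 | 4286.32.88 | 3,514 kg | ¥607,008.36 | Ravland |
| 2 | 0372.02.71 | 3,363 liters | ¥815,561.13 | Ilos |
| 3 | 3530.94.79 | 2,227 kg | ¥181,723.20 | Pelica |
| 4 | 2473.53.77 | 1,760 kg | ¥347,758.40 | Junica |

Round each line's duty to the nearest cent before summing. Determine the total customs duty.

Line 1 (4286.32.88, Ravland, 3,514 kg, ¥607,008.36):
Base rate for 4286.32.88 is 13.5% + ¥3.06/kg.
Origin Ravland qualifies under the Drenune–Ravland agreement and 4286.32.88 is covered: preferential rate 5% applies instead.
Duty = ¥607,008.36 × 5% = ¥30,350.42.
Line 2 (0372.02.71, Ilos, 3,363 liters, ¥815,561.13):
Base rate for 0372.02.71 is ¥4.93/liter.
Duty = 3,363 × ¥4.93 = ¥16,579.59.
Line 3 (3530.94.79, Pelica, 2,227 kg, ¥181,723.20):
Base rate for 3530.94.79 is 18.5% + ¥2.00/kg.
Duty = ¥181,723.20 × 18.5% + 2,227 × ¥2.00 = ¥38,072.79.
Line 4 (2473.53.77, Junica, 1,760 kg, ¥347,758.40):
Base rate for 2473.53.77 is 17%.
Additional duty on 2473.53.77 from Junica: +20.4%. Applied ad valorem rate: 17% + 20.4% = 37.4%.
Duty = ¥347,758.40 × 37.4% = ¥130,061.64.
Total = ¥30,350.42 + ¥16,579.59 + ¥38,072.79 + ¥130,061.64 = ¥215,064.44.

¥215,064.44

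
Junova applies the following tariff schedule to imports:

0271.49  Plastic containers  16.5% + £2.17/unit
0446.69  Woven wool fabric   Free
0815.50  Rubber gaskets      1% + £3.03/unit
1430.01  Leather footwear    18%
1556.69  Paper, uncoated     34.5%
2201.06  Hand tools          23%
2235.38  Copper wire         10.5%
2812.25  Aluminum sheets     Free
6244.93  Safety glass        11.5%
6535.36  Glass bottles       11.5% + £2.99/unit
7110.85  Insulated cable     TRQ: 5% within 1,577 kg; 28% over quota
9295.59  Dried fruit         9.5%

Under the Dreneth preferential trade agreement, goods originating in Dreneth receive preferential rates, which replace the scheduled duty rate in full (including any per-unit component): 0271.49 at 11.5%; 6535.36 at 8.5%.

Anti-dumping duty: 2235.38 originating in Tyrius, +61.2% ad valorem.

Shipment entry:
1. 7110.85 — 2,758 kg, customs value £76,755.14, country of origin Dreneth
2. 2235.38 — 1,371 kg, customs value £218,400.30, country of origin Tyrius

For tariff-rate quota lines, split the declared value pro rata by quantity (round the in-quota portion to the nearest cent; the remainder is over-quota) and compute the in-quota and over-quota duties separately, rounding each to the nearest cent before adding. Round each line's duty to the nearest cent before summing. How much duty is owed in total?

£167,990.24

Line 1 (7110.85, Dreneth, 2,758 kg, £76,755.14):
Code 7110.85 is under a tariff-rate quota (threshold 1,577 kg). In-quota: 1,577 kg at 5%; over-quota: 1,181 kg at 28%.
Pro-rata value split: in-quota = £76,755.14 × 1,577/2,758 = £43,887.91; over-quota = £76,755.14 − £43,887.91 = £32,867.23.
In-quota duty = £43,887.91 × 5% = £2,194.40. Over-quota duty = £32,867.23 × 28% = £9,202.82.
Line duty = £2,194.40 + £9,202.82 = £11,397.22.
Line 2 (2235.38, Tyrius, 1,371 kg, £218,400.30):
Base rate for 2235.38 is 10.5%.
Additional duty on 2235.38 from Tyrius: +61.2%. Applied ad valorem rate: 10.5% + 61.2% = 71.7%.
Duty = £218,400.30 × 71.7% = £156,593.02.
Total = £11,397.22 + £156,593.02 = £167,990.24.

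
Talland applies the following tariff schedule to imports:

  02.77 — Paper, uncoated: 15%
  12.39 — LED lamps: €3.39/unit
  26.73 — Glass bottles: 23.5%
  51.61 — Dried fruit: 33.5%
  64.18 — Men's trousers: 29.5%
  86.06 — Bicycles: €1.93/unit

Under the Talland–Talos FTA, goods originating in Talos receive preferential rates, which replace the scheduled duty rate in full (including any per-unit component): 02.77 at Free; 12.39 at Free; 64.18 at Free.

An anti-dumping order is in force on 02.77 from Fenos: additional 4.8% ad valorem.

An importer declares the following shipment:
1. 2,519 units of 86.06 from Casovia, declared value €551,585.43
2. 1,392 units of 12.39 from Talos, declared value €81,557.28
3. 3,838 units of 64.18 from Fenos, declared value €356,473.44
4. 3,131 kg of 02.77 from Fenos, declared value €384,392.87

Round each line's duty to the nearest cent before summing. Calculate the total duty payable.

€186,131.12

Line 1 (86.06, Casovia, 2,519 units, €551,585.43):
Base rate for 86.06 is €1.93/unit.
Duty = 2,519 × €1.93 = €4,861.67.
Line 2 (12.39, Talos, 1,392 units, €81,557.28):
Base rate for 12.39 is €3.39/unit.
Origin Talos qualifies under the Talland–Talos agreement and 12.39 is covered: preferential rate Free applies instead.
Duty = €81,557.28 × 0% = €0.00.
Line 3 (64.18, Fenos, 3,838 units, €356,473.44):
Base rate for 64.18 is 29.5%.
64.18 has an FTA preferential rate, but origin Fenos is not Talos; base rate stands.
Duty = €356,473.44 × 29.5% = €105,159.66.
Line 4 (02.77, Fenos, 3,131 kg, €384,392.87):
Base rate for 02.77 is 15%.
02.77 has an FTA preferential rate, but origin Fenos is not Talos; base rate stands.
Additional duty on 02.77 from Fenos: +4.8%. Applied ad valorem rate: 15% + 4.8% = 19.8%.
Duty = €384,392.87 × 19.8% = €76,109.79.
Total = €4,861.67 + €0.00 + €105,159.66 + €76,109.79 = €186,131.12.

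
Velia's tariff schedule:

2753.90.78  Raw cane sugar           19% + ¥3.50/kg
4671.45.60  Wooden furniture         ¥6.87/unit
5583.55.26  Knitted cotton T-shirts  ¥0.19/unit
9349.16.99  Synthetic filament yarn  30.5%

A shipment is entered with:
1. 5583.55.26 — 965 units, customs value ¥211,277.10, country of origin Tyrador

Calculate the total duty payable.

¥183.35

Line 1 (5583.55.26, Tyrador, 965 units, ¥211,277.10):
Base rate for 5583.55.26 is ¥0.19/unit.
Duty = 965 × ¥0.19 = ¥183.35.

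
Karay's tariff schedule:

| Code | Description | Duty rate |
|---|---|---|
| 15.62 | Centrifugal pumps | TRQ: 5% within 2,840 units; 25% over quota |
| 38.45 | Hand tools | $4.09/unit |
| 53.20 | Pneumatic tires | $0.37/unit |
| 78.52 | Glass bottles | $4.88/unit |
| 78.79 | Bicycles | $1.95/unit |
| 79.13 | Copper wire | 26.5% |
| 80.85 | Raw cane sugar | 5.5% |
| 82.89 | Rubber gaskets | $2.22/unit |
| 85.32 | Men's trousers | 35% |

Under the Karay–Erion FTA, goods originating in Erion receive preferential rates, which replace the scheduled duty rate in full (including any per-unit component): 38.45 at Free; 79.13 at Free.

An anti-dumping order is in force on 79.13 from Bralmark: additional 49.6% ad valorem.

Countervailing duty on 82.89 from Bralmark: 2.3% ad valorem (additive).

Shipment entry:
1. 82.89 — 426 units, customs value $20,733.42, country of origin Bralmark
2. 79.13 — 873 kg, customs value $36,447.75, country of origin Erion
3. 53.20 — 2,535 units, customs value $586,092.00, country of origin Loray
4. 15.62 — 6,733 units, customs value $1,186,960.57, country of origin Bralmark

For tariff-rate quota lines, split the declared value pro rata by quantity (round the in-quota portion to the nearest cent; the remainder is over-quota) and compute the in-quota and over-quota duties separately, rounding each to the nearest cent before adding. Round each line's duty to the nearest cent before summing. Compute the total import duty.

$198,967.96

Line 1 (82.89, Bralmark, 426 units, $20,733.42):
Base rate for 82.89 is $2.22/unit.
Additional duty on 82.89 from Bralmark: +2.3% ad valorem. Applied ad valorem rate = 2.3%.
Duty = $20,733.42 × 2.3% + 426 × $2.22 = $1,422.59.
Line 2 (79.13, Erion, 873 kg, $36,447.75):
Base rate for 79.13 is 26.5%.
Origin Erion qualifies under the Karay–Erion agreement and 79.13 is covered: preferential rate Free applies instead.
The additional-duty order on 79.13 targets Bralmark, not Erion; it does not apply.
Duty = $36,447.75 × 0% = $0.00.
Line 3 (53.20, Loray, 2,535 units, $586,092.00):
Base rate for 53.20 is $0.37/unit.
Duty = 2,535 × $0.37 = $937.95.
Line 4 (15.62, Bralmark, 6,733 units, $1,186,960.57):
Code 15.62 is under a tariff-rate quota (threshold 2,840 units). In-quota: 2,840 units at 5%; over-quota: 3,893 units at 25%.
Pro-rata value split: in-quota = $1,186,960.57 × 2,840/6,733 = $500,663.60; over-quota = $1,186,960.57 − $500,663.60 = $686,296.97.
In-quota duty = $500,663.60 × 5% = $25,033.18. Over-quota duty = $686,296.97 × 25% = $171,574.24.
Line duty = $25,033.18 + $171,574.24 = $196,607.42.
Total = $1,422.59 + $0.00 + $937.95 + $196,607.42 = $198,967.96.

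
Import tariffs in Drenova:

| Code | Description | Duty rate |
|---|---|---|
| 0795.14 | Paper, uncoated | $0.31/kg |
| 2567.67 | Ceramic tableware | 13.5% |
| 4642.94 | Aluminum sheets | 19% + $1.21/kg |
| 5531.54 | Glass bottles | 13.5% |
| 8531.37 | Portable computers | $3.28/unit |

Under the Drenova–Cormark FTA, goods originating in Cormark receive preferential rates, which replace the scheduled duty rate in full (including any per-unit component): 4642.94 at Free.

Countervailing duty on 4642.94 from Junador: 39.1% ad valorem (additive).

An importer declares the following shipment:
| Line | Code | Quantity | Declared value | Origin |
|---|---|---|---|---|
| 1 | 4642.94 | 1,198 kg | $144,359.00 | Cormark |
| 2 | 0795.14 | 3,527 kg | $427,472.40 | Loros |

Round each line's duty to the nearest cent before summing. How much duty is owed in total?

Line 1 (4642.94, Cormark, 1,198 kg, $144,359.00):
Base rate for 4642.94 is 19% + $1.21/kg.
Origin Cormark qualifies under the Drenova–Cormark agreement and 4642.94 is covered: preferential rate Free applies instead.
The additional-duty order on 4642.94 targets Junador, not Cormark; it does not apply.
Duty = $144,359.00 × 0% = $0.00.
Line 2 (0795.14, Loros, 3,527 kg, $427,472.40):
Base rate for 0795.14 is $0.31/kg.
Duty = 3,527 × $0.31 = $1,093.37.
Total = $0.00 + $1,093.37 = $1,093.37.

$1,093.37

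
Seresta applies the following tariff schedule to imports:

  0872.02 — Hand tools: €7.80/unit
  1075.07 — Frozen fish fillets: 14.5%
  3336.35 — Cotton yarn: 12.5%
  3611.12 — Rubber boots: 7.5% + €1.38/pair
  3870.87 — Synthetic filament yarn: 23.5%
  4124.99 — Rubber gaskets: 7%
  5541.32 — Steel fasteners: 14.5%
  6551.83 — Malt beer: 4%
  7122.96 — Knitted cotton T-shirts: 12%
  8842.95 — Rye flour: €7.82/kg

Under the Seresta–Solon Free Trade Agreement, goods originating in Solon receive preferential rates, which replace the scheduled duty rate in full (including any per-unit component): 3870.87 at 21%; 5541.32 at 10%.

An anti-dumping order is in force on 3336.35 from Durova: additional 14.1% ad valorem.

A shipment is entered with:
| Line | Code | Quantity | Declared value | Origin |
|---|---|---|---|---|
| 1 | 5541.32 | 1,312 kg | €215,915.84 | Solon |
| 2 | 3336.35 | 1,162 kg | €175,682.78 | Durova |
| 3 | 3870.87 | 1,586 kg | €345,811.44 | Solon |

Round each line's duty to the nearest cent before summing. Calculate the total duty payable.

€140,943.60

Line 1 (5541.32, Solon, 1,312 kg, €215,915.84):
Base rate for 5541.32 is 14.5%.
Origin Solon qualifies under the Seresta–Solon agreement and 5541.32 is covered: preferential rate 10% applies instead.
Duty = €215,915.84 × 10% = €21,591.58.
Line 2 (3336.35, Durova, 1,162 kg, €175,682.78):
Base rate for 3336.35 is 12.5%.
Additional duty on 3336.35 from Durova: +14.1%. Applied ad valorem rate: 12.5% + 14.1% = 26.6%.
Duty = €175,682.78 × 26.6% = €46,731.62.
Line 3 (3870.87, Solon, 1,586 kg, €345,811.44):
Base rate for 3870.87 is 23.5%.
Origin Solon qualifies under the Seresta–Solon agreement and 3870.87 is covered: preferential rate 21% applies instead.
Duty = €345,811.44 × 21% = €72,620.40.
Total = €21,591.58 + €46,731.62 + €72,620.40 = €140,943.60.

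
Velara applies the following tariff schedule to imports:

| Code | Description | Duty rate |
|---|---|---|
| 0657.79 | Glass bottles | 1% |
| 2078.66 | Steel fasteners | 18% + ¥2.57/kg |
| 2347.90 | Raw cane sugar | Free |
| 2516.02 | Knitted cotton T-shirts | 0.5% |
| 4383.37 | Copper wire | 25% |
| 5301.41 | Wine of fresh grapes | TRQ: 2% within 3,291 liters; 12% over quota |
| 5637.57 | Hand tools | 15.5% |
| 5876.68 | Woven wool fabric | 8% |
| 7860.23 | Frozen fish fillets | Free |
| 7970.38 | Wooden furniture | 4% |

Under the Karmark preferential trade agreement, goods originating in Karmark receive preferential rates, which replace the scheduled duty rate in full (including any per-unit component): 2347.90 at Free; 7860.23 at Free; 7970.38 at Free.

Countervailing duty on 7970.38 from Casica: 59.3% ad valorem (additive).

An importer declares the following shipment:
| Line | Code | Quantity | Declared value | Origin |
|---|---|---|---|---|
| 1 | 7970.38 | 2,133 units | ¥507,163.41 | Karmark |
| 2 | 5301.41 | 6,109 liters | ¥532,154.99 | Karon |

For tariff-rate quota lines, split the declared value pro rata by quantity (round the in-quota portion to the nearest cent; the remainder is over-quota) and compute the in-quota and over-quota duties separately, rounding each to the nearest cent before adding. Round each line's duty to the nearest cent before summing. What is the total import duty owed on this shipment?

Line 1 (7970.38, Karmark, 2,133 units, ¥507,163.41):
Base rate for 7970.38 is 4%.
Origin Karmark qualifies under the Velara–Karmark agreement and 7970.38 is covered: preferential rate Free applies instead.
The additional-duty order on 7970.38 targets Casica, not Karmark; it does not apply.
Duty = ¥507,163.41 × 0% = ¥0.00.
Line 2 (5301.41, Karon, 6,109 liters, ¥532,154.99):
Code 5301.41 is under a tariff-rate quota (threshold 3,291 liters). In-quota: 3,291 liters at 2%; over-quota: 2,818 liters at 12%.
Pro-rata value split: in-quota = ¥532,154.99 × 3,291/6,109 = ¥286,679.01; over-quota = ¥532,154.99 − ¥286,679.01 = ¥245,475.98.
In-quota duty = ¥286,679.01 × 2% = ¥5,733.58. Over-quota duty = ¥245,475.98 × 12% = ¥29,457.12.
Line duty = ¥5,733.58 + ¥29,457.12 = ¥35,190.70.
Total = ¥0.00 + ¥35,190.70 = ¥35,190.70.

¥35,190.70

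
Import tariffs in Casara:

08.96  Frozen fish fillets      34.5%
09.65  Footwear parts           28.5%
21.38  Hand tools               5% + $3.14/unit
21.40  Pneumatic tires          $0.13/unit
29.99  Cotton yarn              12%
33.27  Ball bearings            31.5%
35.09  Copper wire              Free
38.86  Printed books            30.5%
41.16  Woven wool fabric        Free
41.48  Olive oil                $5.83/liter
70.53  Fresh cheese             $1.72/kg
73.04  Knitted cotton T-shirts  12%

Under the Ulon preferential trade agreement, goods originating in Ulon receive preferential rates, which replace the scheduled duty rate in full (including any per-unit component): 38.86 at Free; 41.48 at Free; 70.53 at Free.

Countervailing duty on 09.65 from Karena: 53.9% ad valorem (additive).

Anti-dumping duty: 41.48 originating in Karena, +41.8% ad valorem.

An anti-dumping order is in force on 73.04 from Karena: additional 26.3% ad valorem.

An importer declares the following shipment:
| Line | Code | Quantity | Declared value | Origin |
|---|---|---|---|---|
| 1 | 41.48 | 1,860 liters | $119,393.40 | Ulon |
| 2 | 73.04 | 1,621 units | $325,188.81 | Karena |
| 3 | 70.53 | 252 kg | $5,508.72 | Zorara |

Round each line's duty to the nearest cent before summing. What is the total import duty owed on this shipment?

$124,980.75

Line 1 (41.48, Ulon, 1,860 liters, $119,393.40):
Base rate for 41.48 is $5.83/liter.
Origin Ulon qualifies under the Casara–Ulon agreement and 41.48 is covered: preferential rate Free applies instead.
The additional-duty order on 41.48 targets Karena, not Ulon; it does not apply.
Duty = $119,393.40 × 0% = $0.00.
Line 2 (73.04, Karena, 1,621 units, $325,188.81):
Base rate for 73.04 is 12%.
Additional duty on 73.04 from Karena: +26.3%. Applied ad valorem rate: 12% + 26.3% = 38.3%.
Duty = $325,188.81 × 38.3% = $124,547.31.
Line 3 (70.53, Zorara, 252 kg, $5,508.72):
Base rate for 70.53 is $1.72/kg.
70.53 has an FTA preferential rate, but origin Zorara is not Ulon; base rate stands.
Duty = 252 × $1.72 = $433.44.
Total = $0.00 + $124,547.31 + $433.44 = $124,980.75.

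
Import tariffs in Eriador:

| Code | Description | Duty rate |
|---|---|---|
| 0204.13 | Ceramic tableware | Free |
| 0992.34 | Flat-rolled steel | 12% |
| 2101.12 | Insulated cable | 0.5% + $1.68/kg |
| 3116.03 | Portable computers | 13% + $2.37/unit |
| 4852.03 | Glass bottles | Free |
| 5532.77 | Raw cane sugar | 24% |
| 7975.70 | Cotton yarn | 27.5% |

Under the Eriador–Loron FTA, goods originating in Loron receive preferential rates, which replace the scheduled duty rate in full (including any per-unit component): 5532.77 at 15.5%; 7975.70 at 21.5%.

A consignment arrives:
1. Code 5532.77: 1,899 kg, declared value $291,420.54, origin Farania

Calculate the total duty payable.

$69,940.93

Line 1 (5532.77, Farania, 1,899 kg, $291,420.54):
Base rate for 5532.77 is 24%.
5532.77 has an FTA preferential rate, but origin Farania is not Loron; base rate stands.
Duty = $291,420.54 × 24% = $69,940.93.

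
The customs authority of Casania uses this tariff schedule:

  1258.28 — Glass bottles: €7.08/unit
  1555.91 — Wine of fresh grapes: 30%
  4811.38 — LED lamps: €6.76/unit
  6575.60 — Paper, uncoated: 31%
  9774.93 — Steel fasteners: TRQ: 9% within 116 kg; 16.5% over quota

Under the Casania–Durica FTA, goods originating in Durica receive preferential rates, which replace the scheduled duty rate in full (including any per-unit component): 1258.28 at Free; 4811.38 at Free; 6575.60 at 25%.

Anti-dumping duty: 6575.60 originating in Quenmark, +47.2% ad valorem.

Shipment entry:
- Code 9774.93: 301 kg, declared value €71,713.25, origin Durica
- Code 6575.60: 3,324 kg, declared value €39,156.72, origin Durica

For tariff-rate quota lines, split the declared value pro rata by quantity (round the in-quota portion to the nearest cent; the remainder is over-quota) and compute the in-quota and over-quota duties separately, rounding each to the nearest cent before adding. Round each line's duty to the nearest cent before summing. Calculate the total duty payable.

Line 1 (9774.93, Durica, 301 kg, €71,713.25):
Code 9774.93 is under a tariff-rate quota (threshold 116 kg). In-quota: 116 kg at 9%; over-quota: 185 kg at 16.5%.
Pro-rata value split: in-quota = €71,713.25 × 116/301 = €27,637.00; over-quota = €71,713.25 − €27,637.00 = €44,076.25.
In-quota duty = €27,637.00 × 9% = €2,487.33. Over-quota duty = €44,076.25 × 16.5% = €7,272.58.
Line duty = €2,487.33 + €7,272.58 = €9,759.91.
Line 2 (6575.60, Durica, 3,324 kg, €39,156.72):
Base rate for 6575.60 is 31%.
Origin Durica qualifies under the Casania–Durica agreement and 6575.60 is covered: preferential rate 25% applies instead.
The additional-duty order on 6575.60 targets Quenmark, not Durica; it does not apply.
Duty = €39,156.72 × 25% = €9,789.18.
Total = €9,759.91 + €9,789.18 = €19,549.09.

€19,549.09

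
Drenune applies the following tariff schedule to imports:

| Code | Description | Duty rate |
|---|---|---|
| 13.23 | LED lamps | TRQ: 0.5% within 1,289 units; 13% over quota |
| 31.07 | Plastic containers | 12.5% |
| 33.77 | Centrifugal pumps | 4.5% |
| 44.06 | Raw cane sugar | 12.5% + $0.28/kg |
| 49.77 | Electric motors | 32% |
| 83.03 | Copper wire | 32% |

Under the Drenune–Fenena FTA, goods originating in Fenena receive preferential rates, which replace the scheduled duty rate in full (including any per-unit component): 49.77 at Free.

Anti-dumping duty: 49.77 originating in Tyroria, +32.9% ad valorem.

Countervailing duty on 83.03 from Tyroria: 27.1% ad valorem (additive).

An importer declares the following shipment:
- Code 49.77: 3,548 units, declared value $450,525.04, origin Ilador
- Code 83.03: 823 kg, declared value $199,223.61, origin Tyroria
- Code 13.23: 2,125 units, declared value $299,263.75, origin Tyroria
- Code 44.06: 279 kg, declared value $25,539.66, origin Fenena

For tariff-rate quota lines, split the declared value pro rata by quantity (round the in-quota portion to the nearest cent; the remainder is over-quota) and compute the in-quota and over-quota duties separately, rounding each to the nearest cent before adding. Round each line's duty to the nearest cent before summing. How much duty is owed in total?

$281,392.79

Line 1 (49.77, Ilador, 3,548 units, $450,525.04):
Base rate for 49.77 is 32%.
49.77 has an FTA preferential rate, but origin Ilador is not Fenena; base rate stands.
The additional-duty order on 49.77 targets Tyroria, not Ilador; it does not apply.
Duty = $450,525.04 × 32% = $144,168.01.
Line 2 (83.03, Tyroria, 823 kg, $199,223.61):
Base rate for 83.03 is 32%.
Additional duty on 83.03 from Tyroria: +27.1%. Applied ad valorem rate: 32% + 27.1% = 59.1%.
Duty = $199,223.61 × 59.1% = $117,741.15.
Line 3 (13.23, Tyroria, 2,125 units, $299,263.75):
Code 13.23 is under a tariff-rate quota (threshold 1,289 units). In-quota: 1,289 units at 0.5%; over-quota: 836 units at 13%.
Pro-rata value split: in-quota = $299,263.75 × 1,289/2,125 = $181,529.87; over-quota = $299,263.75 − $181,529.87 = $117,733.88.
In-quota duty = $181,529.87 × 0.5% = $907.65. Over-quota duty = $117,733.88 × 13% = $15,305.40.
Line duty = $907.65 + $15,305.40 = $16,213.05.
Line 4 (44.06, Fenena, 279 kg, $25,539.66):
Base rate for 44.06 is 12.5% + $0.28/kg.
Origin Fenena is the FTA partner but 44.06 is not on the preference list; base rate stands.
Duty = $25,539.66 × 12.5% + 279 × $0.28 = $3,270.58.
Total = $144,168.01 + $117,741.15 + $16,213.05 + $3,270.58 = $281,392.79.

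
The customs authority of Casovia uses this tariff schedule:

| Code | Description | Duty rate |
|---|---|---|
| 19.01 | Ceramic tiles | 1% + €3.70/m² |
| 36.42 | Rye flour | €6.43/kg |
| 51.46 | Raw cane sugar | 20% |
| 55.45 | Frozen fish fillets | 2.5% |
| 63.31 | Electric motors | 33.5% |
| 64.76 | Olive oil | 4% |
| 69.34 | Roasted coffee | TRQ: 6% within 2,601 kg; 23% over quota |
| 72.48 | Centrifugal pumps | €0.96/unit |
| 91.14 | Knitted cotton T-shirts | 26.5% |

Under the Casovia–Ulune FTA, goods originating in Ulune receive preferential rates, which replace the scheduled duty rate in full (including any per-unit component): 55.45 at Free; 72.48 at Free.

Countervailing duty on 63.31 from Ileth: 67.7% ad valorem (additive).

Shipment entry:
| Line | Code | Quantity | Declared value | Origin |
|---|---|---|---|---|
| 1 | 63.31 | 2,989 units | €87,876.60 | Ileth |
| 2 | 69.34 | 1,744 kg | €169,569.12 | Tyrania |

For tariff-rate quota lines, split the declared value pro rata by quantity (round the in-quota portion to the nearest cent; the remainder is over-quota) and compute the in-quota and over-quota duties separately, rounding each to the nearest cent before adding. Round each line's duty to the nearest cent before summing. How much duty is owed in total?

€99,105.27

Line 1 (63.31, Ileth, 2,989 units, €87,876.60):
Base rate for 63.31 is 33.5%.
Additional duty on 63.31 from Ileth: +67.7%. Applied ad valorem rate: 33.5% + 67.7% = 101.2%.
Duty = €87,876.60 × 101.2% = €88,931.12.
Line 2 (69.34, Tyrania, 1,744 kg, €169,569.12):
Code 69.34 is under a tariff-rate quota (threshold 2,601 kg). Quantity 1,744 kg is within the quota, so the in-quota rate 6% applies to the full value.
Duty = €169,569.12 × 6% = €10,174.15.
Total = €88,931.12 + €10,174.15 = €99,105.27.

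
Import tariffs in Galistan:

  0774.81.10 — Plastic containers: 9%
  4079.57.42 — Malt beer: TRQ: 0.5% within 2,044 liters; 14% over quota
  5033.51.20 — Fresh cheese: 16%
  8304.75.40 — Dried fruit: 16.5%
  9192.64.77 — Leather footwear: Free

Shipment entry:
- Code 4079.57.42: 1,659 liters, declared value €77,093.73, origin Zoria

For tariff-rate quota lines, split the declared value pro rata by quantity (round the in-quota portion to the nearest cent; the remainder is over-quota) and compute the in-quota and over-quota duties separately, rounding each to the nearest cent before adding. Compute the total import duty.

Line 1 (4079.57.42, Zoria, 1,659 liters, €77,093.73):
Code 4079.57.42 is under a tariff-rate quota (threshold 2,044 liters). Quantity 1,659 liters is within the quota, so the in-quota rate 0.5% applies to the full value.
Duty = €77,093.73 × 0.5% = €385.47.

€385.47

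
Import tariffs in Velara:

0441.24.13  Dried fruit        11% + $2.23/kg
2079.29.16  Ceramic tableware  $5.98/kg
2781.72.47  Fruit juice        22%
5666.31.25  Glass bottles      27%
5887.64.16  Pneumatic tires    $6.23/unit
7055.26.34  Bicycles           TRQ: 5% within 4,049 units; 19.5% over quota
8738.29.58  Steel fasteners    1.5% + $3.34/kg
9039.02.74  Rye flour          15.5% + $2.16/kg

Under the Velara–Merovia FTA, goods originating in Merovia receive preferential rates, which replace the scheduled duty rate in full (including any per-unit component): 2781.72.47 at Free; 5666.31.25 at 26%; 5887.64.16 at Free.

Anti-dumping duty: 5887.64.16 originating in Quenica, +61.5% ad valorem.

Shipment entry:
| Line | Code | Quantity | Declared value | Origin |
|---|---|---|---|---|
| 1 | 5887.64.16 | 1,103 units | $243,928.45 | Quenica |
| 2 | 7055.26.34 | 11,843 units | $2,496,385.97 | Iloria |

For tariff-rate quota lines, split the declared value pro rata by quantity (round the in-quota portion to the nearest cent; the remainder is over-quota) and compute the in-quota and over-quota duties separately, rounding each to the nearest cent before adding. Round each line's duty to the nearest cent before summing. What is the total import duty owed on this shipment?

$519,927.10

Line 1 (5887.64.16, Quenica, 1,103 units, $243,928.45):
Base rate for 5887.64.16 is $6.23/unit.
5887.64.16 has an FTA preferential rate, but origin Quenica is not Merovia; base rate stands.
Additional duty on 5887.64.16 from Quenica: +61.5% ad valorem. Applied ad valorem rate = 61.5%.
Duty = $243,928.45 × 61.5% + 1,103 × $6.23 = $156,887.69.
Line 2 (7055.26.34, Iloria, 11,843 units, $2,496,385.97):
Code 7055.26.34 is under a tariff-rate quota (threshold 4,049 units). In-quota: 4,049 units at 5%; over-quota: 7,794 units at 19.5%.
Pro-rata value split: in-quota = $2,496,385.97 × 4,049/11,843 = $853,488.71; over-quota = $2,496,385.97 − $853,488.71 = $1,642,897.26.
In-quota duty = $853,488.71 × 5% = $42,674.44. Over-quota duty = $1,642,897.26 × 19.5% = $320,364.97.
Line duty = $42,674.44 + $320,364.97 = $363,039.41.
Total = $156,887.69 + $363,039.41 = $519,927.10.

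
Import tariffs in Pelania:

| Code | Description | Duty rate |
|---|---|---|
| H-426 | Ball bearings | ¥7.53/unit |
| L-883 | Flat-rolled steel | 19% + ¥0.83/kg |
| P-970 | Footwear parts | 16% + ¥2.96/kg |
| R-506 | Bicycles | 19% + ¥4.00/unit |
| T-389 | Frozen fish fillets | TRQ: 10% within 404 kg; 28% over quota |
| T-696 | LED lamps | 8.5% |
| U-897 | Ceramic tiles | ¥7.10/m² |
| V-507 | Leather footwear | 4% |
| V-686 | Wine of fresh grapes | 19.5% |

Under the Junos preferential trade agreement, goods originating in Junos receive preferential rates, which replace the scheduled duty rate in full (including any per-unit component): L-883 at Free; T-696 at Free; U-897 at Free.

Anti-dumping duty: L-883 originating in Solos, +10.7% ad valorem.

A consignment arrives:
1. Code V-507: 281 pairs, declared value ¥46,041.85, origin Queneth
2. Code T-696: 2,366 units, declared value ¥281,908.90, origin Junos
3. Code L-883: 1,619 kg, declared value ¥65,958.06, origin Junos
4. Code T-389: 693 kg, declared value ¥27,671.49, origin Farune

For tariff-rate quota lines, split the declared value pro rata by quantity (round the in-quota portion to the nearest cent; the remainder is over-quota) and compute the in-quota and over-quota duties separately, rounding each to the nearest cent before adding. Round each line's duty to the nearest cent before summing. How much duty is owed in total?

¥6,685.98

Line 1 (V-507, Queneth, 281 pairs, ¥46,041.85):
Base rate for V-507 is 4%.
Duty = ¥46,041.85 × 4% = ¥1,841.67.
Line 2 (T-696, Junos, 2,366 units, ¥281,908.90):
Base rate for T-696 is 8.5%.
Origin Junos qualifies under the Pelania–Junos agreement and T-696 is covered: preferential rate Free applies instead.
Duty = ¥281,908.90 × 0% = ¥0.00.
Line 3 (L-883, Junos, 1,619 kg, ¥65,958.06):
Base rate for L-883 is 19% + ¥0.83/kg.
Origin Junos qualifies under the Pelania–Junos agreement and L-883 is covered: preferential rate Free applies instead.
The additional-duty order on L-883 targets Solos, not Junos; it does not apply.
Duty = ¥65,958.06 × 0% = ¥0.00.
Line 4 (T-389, Farune, 693 kg, ¥27,671.49):
Code T-389 is under a tariff-rate quota (threshold 404 kg). In-quota: 404 kg at 10%; over-quota: 289 kg at 28%.
Pro-rata value split: in-quota = ¥27,671.49 × 404/693 = ¥16,131.72; over-quota = ¥27,671.49 − ¥16,131.72 = ¥11,539.77.
In-quota duty = ¥16,131.72 × 10% = ¥1,613.17. Over-quota duty = ¥11,539.77 × 28% = ¥3,231.14.
Line duty = ¥1,613.17 + ¥3,231.14 = ¥4,844.31.
Total = ¥1,841.67 + ¥0.00 + ¥0.00 + ¥4,844.31 = ¥6,685.98.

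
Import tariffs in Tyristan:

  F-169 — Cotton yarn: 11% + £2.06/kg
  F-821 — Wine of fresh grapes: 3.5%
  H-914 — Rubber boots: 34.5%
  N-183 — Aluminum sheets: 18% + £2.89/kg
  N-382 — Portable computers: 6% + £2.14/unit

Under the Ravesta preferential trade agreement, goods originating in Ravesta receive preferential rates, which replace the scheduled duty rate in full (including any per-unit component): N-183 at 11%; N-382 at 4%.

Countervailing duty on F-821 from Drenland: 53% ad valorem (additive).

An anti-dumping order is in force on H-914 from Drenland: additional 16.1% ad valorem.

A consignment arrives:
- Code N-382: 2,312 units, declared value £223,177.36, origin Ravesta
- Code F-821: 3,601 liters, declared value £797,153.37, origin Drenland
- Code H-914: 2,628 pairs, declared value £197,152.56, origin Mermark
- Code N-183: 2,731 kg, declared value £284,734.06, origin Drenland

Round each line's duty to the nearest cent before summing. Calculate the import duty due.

£586,481.09

Line 1 (N-382, Ravesta, 2,312 units, £223,177.36):
Base rate for N-382 is 6% + £2.14/unit.
Origin Ravesta qualifies under the Tyristan–Ravesta agreement and N-382 is covered: preferential rate 4% applies instead.
Duty = £223,177.36 × 4% = £8,927.09.
Line 2 (F-821, Drenland, 3,601 liters, £797,153.37):
Base rate for F-821 is 3.5%.
Additional duty on F-821 from Drenland: +53%. Applied ad valorem rate: 3.5% + 53% = 56.5%.
Duty = £797,153.37 × 56.5% = £450,391.65.
Line 3 (H-914, Mermark, 2,628 pairs, £197,152.56):
Base rate for H-914 is 34.5%.
The additional-duty order on H-914 targets Drenland, not Mermark; it does not apply.
Duty = £197,152.56 × 34.5% = £68,017.63.
Line 4 (N-183, Drenland, 2,731 kg, £284,734.06):
Base rate for N-183 is 18% + £2.89/kg.
N-183 has an FTA preferential rate, but origin Drenland is not Ravesta; base rate stands.
Duty = £284,734.06 × 18% + 2,731 × £2.89 = £59,144.72.
Total = £8,927.09 + £450,391.65 + £68,017.63 + £59,144.72 = £586,481.09.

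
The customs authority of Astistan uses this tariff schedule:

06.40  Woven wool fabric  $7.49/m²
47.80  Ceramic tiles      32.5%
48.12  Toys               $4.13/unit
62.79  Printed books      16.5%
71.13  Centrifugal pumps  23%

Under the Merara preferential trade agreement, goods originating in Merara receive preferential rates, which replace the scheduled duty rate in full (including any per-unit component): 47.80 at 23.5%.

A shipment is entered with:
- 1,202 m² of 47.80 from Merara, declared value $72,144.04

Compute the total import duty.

Line 1 (47.80, Merara, 1,202 m², $72,144.04):
Base rate for 47.80 is 32.5%.
Origin Merara qualifies under the Astistan–Merara agreement and 47.80 is covered: preferential rate 23.5% applies instead.
Duty = $72,144.04 × 23.5% = $16,953.85.

$16,953.85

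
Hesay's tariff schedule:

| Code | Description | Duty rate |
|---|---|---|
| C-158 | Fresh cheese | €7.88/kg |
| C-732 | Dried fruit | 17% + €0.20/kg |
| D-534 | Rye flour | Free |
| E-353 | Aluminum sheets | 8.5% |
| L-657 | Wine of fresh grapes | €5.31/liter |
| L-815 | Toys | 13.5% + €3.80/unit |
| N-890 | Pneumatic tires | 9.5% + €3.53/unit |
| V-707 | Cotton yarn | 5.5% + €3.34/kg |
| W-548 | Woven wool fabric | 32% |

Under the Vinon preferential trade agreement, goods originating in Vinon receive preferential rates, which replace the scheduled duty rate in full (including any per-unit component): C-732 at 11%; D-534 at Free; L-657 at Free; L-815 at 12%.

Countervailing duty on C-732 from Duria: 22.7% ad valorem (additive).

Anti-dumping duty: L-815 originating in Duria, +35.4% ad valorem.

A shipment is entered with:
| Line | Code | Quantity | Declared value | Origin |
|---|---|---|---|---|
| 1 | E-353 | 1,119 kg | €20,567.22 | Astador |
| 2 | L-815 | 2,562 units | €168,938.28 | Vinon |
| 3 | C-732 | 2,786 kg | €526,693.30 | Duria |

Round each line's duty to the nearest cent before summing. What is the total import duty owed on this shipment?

€231,675.24

Line 1 (E-353, Astador, 1,119 kg, €20,567.22):
Base rate for E-353 is 8.5%.
Duty = €20,567.22 × 8.5% = €1,748.21.
Line 2 (L-815, Vinon, 2,562 units, €168,938.28):
Base rate for L-815 is 13.5% + €3.80/unit.
Origin Vinon qualifies under the Hesay–Vinon agreement and L-815 is covered: preferential rate 12% applies instead.
The additional-duty order on L-815 targets Duria, not Vinon; it does not apply.
Duty = €168,938.28 × 12% = €20,272.59.
Line 3 (C-732, Duria, 2,786 kg, €526,693.30):
Base rate for C-732 is 17% + €0.20/kg.
C-732 has an FTA preferential rate, but origin Duria is not Vinon; base rate stands.
Additional duty on C-732 from Duria: +22.7%. Applied ad valorem rate: 17% + 22.7% = 39.7%.
Duty = €526,693.30 × 39.7% + 2,786 × €0.20 = €209,654.44.
Total = €1,748.21 + €20,272.59 + €209,654.44 = €231,675.24.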